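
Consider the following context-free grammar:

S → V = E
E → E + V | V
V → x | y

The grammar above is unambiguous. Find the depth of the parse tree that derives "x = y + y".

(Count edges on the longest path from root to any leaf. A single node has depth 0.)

4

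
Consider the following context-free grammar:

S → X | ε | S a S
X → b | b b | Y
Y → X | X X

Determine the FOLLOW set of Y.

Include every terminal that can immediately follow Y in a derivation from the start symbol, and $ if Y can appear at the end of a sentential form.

We compute FOLLOW(Y) using the standard algorithm.
FOLLOW(S) starts with {$}.
FIRST(S) = {a, b, ε}
FIRST(X) = {b}
FIRST(Y) = {b}
FOLLOW(S) = {$, a}
FOLLOW(X) = {$, a, b}
FOLLOW(Y) = {$, a, b}
Therefore, FOLLOW(Y) = {$, a, b}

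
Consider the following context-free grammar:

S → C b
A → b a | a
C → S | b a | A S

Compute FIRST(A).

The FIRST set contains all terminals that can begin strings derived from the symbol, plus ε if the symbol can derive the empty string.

We compute FIRST(A) using the standard algorithm.
FIRST(A) = {a, b}
FIRST(C) = {a, b}
FIRST(S) = {a, b}
Therefore, FIRST(A) = {a, b}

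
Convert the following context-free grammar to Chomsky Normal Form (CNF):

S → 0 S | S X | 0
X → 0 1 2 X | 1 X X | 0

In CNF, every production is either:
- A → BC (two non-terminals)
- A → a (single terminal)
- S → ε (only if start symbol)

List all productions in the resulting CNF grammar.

T0 → 0; S → 0; T1 → 1; T2 → 2; X → 0; S → T0 S; S → S X; X → T0 X0; X0 → T1 X1; X1 → T2 X; X → T1 X2; X2 → X X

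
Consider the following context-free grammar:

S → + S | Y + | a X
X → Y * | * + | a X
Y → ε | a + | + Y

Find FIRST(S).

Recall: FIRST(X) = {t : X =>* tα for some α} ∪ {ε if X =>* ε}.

We compute FIRST(S) using the standard algorithm.
FIRST(S) = {+, a}
FIRST(X) = {*, +, a}
FIRST(Y) = {+, a, ε}
Therefore, FIRST(S) = {+, a}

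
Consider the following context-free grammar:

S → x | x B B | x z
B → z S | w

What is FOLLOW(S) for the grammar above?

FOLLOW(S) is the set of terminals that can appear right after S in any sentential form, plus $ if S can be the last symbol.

We compute FOLLOW(S) using the standard algorithm.
FOLLOW(S) starts with {$}.
FIRST(B) = {w, z}
FIRST(S) = {x}
FOLLOW(B) = {$, w, z}
FOLLOW(S) = {$, w, z}
Therefore, FOLLOW(S) = {$, w, z}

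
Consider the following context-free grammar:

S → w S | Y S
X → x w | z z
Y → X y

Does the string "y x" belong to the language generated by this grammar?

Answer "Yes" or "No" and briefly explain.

No - no valid derivation exists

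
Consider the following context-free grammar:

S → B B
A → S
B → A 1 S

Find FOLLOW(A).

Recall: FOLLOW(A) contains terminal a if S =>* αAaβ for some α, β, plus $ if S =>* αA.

We compute FOLLOW(A) using the standard algorithm.
FOLLOW(S) starts with {$}.
FIRST(A) = {}
FIRST(B) = {}
FIRST(S) = {}
FOLLOW(A) = {1}
FOLLOW(B) = {$, 1}
FOLLOW(S) = {$, 1}
Therefore, FOLLOW(A) = {1}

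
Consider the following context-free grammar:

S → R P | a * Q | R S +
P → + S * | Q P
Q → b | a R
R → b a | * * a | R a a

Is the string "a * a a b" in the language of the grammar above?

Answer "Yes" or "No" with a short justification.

No - no valid derivation exists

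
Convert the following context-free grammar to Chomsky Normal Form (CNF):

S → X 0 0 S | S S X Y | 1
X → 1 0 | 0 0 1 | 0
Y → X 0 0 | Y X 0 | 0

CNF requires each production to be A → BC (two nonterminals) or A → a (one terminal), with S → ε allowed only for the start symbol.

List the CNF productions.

T0 → 0; S → 1; T1 → 1; X → 0; Y → 0; S → X X0; X0 → T0 X1; X1 → T0 S; S → S X2; X2 → S X3; X3 → X Y; X → T1 T0; X → T0 X4; X4 → T0 T1; Y → X X5; X5 → T0 T0; Y → Y X6; X6 → X T0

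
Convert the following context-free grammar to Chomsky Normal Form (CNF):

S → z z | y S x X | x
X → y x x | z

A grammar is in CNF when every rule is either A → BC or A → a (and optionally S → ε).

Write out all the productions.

TZ → z; TY → y; TX → x; S → x; X → z; S → TZ TZ; S → TY X0; X0 → S X1; X1 → TX X; X → TY X2; X2 → TX TX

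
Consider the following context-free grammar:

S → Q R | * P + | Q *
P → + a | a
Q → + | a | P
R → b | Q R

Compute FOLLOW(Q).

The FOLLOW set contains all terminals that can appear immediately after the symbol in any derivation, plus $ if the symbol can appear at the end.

We compute FOLLOW(Q) using the standard algorithm.
FOLLOW(S) starts with {$}.
FIRST(P) = {+, a}
FIRST(Q) = {+, a}
FIRST(R) = {+, a, b}
FIRST(S) = {*, +, a}
FOLLOW(P) = {*, +, a, b}
FOLLOW(Q) = {*, +, a, b}
FOLLOW(R) = {$}
FOLLOW(S) = {$}
Therefore, FOLLOW(Q) = {*, +, a, b}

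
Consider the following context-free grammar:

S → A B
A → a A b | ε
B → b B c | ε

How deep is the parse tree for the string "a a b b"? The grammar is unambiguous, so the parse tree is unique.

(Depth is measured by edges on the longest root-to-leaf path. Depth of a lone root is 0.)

4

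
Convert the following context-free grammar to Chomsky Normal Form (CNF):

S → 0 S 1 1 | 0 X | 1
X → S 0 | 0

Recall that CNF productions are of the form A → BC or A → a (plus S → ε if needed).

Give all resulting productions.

T0 → 0; T1 → 1; S → 1; X → 0; S → T0 X0; X0 → S X1; X1 → T1 T1; S → T0 X; X → S T0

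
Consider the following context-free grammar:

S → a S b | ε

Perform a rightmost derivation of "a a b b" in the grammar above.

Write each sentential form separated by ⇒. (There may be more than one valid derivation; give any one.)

S ⇒ a S b ⇒ a a S b b ⇒ a a b b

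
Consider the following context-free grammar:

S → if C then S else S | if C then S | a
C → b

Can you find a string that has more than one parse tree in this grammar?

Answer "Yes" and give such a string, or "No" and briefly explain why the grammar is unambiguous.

Yes - the string 'if b then if b then if b then a else a else a' has two distinct parse trees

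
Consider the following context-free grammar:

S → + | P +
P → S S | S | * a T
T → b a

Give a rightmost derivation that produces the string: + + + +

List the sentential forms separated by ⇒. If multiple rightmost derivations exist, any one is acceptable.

S ⇒ P + ⇒ S S + ⇒ S + + ⇒ P + + + ⇒ S + + + ⇒ + + + +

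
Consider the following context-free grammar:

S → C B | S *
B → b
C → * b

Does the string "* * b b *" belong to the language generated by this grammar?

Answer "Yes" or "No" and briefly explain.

No - no valid derivation exists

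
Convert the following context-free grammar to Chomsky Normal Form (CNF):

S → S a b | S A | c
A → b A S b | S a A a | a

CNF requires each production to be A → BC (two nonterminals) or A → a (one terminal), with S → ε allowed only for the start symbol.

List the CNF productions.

TA → a; TB → b; S → c; A → a; S → S X0; X0 → TA TB; S → S A; A → TB X1; X1 → A X2; X2 → S TB; A → S X3; X3 → TA X4; X4 → A TA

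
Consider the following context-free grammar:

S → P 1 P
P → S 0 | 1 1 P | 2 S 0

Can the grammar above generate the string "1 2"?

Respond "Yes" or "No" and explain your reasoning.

No - no valid derivation exists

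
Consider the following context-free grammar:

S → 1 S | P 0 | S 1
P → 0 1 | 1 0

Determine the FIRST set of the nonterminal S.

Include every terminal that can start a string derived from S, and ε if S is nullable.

We compute FIRST(S) using the standard algorithm.
FIRST(P) = {0, 1}
FIRST(S) = {0, 1}
Therefore, FIRST(S) = {0, 1}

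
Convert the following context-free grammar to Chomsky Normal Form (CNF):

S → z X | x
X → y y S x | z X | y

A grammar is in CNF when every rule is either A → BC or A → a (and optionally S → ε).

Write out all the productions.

TZ → z; S → x; TY → y; TX → x; X → y; S → TZ X; X → TY X0; X0 → TY X1; X1 → S TX; X → TZ X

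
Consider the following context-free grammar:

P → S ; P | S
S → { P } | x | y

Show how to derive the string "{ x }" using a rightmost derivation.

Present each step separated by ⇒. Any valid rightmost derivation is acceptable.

P ⇒ S ⇒ { P } ⇒ { S } ⇒ { x }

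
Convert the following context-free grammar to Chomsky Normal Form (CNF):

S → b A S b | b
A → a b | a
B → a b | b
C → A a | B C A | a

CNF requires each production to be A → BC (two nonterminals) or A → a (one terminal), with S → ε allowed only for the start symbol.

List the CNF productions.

TB → b; S → b; TA → a; A → a; B → b; C → a; S → TB X0; X0 → A X1; X1 → S TB; A → TA TB; B → TA TB; C → A TA; C → B X2; X2 → C A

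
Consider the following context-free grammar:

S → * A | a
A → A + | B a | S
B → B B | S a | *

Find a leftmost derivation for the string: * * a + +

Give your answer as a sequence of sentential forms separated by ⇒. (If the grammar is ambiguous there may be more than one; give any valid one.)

S ⇒ * A ⇒ * A + ⇒ * A + + ⇒ * B a + + ⇒ * * a + +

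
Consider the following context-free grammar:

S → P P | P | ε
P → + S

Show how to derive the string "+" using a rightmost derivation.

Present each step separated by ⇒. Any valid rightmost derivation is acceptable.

S ⇒ P ⇒ + S ⇒ +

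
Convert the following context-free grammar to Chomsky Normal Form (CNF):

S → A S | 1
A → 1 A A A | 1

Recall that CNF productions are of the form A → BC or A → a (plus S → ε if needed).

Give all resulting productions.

S → 1; T1 → 1; A → 1; S → A S; A → T1 X0; X0 → A X1; X1 → A A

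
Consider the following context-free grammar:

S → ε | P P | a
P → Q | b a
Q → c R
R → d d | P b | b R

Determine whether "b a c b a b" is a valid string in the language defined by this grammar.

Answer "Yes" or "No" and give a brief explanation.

Yes - a valid derivation exists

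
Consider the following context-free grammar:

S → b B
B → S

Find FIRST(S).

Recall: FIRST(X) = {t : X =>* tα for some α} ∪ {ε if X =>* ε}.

We compute FIRST(S) using the standard algorithm.
FIRST(B) = {b}
FIRST(S) = {b}
Therefore, FIRST(S) = {b}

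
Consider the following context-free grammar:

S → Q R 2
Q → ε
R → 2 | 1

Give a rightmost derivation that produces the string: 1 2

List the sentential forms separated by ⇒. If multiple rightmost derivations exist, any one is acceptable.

S ⇒ Q R 2 ⇒ Q 1 2 ⇒ 1 2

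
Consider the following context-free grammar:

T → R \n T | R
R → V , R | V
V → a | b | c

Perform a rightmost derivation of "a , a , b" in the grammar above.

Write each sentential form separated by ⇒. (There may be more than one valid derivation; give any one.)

T ⇒ R ⇒ V , R ⇒ V , V , R ⇒ V , V , V ⇒ V , V , b ⇒ V , a , b ⇒ a , a , b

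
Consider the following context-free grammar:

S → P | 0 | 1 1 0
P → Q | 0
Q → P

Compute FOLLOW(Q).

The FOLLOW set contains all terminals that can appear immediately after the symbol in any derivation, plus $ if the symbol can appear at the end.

We compute FOLLOW(Q) using the standard algorithm.
FOLLOW(S) starts with {$}.
FIRST(P) = {0}
FIRST(Q) = {0}
FIRST(S) = {0, 1}
FOLLOW(P) = {$}
FOLLOW(Q) = {$}
FOLLOW(S) = {$}
Therefore, FOLLOW(Q) = {$}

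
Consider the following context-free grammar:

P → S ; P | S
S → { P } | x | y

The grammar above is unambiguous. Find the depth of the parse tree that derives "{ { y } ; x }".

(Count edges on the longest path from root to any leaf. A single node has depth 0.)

6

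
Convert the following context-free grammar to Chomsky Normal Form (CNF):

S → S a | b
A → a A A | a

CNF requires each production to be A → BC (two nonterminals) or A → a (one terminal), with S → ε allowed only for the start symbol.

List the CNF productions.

TA → a; S → b; A → a; S → S TA; A → TA X0; X0 → A A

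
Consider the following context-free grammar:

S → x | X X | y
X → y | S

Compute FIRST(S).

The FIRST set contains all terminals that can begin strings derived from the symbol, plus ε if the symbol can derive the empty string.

We compute FIRST(S) using the standard algorithm.
FIRST(S) = {x, y}
FIRST(X) = {x, y}
Therefore, FIRST(S) = {x, y}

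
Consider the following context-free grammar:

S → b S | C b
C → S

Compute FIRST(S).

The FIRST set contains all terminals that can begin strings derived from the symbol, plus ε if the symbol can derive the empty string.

We compute FIRST(S) using the standard algorithm.
FIRST(C) = {b}
FIRST(S) = {b}
Therefore, FIRST(S) = {b}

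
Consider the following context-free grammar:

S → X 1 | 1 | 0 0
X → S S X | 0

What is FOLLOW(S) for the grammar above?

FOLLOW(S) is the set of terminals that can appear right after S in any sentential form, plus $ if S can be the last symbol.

We compute FOLLOW(S) using the standard algorithm.
FOLLOW(S) starts with {$}.
FIRST(S) = {0, 1}
FIRST(X) = {0, 1}
FOLLOW(S) = {$, 0, 1}
FOLLOW(X) = {1}
Therefore, FOLLOW(S) = {$, 0, 1}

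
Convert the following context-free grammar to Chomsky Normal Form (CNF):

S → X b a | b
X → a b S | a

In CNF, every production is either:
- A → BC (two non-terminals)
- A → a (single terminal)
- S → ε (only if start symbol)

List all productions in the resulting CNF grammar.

TB → b; TA → a; S → b; X → a; S → X X0; X0 → TB TA; X → TA X1; X1 → TB S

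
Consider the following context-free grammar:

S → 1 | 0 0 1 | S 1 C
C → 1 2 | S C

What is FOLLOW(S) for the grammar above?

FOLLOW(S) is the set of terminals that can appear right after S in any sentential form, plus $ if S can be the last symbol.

We compute FOLLOW(S) using the standard algorithm.
FOLLOW(S) starts with {$}.
FIRST(C) = {0, 1}
FIRST(S) = {0, 1}
FOLLOW(C) = {$, 0, 1}
FOLLOW(S) = {$, 0, 1}
Therefore, FOLLOW(S) = {$, 0, 1}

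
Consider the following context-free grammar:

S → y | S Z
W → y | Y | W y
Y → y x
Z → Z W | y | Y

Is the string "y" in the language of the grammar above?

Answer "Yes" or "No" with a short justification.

Yes - a valid derivation exists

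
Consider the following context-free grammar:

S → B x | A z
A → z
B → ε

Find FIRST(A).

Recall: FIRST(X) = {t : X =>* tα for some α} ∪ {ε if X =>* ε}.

We compute FIRST(A) using the standard algorithm.
FIRST(A) = {z}
FIRST(B) = {ε}
FIRST(S) = {x, z}
Therefore, FIRST(A) = {z}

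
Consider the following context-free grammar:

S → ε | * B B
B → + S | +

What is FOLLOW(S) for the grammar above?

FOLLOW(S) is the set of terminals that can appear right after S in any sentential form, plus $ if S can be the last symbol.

We compute FOLLOW(S) using the standard algorithm.
FOLLOW(S) starts with {$}.
FIRST(B) = {+}
FIRST(S) = {*, ε}
FOLLOW(B) = {$, +}
FOLLOW(S) = {$, +}
Therefore, FOLLOW(S) = {$, +}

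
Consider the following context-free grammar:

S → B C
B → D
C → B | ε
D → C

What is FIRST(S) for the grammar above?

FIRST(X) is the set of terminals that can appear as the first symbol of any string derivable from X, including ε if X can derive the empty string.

We compute FIRST(S) using the standard algorithm.
FIRST(B) = {ε}
FIRST(C) = {ε}
FIRST(D) = {ε}
FIRST(S) = {ε}
Therefore, FIRST(S) = {ε}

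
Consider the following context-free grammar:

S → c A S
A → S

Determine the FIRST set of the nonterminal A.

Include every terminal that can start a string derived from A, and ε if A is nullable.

We compute FIRST(A) using the standard algorithm.
FIRST(A) = {c}
FIRST(S) = {c}
Therefore, FIRST(A) = {c}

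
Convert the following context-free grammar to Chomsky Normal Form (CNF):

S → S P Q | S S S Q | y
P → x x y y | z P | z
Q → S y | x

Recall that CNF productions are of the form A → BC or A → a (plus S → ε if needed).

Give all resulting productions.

S → y; TX → x; TY → y; TZ → z; P → z; Q → x; S → S X0; X0 → P Q; S → S X1; X1 → S X2; X2 → S Q; P → TX X3; X3 → TX X4; X4 → TY TY; P → TZ P; Q → S TY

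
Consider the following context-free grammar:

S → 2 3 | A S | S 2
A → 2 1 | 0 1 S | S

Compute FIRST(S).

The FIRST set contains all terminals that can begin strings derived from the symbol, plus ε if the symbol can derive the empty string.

We compute FIRST(S) using the standard algorithm.
FIRST(A) = {0, 2}
FIRST(S) = {0, 2}
Therefore, FIRST(S) = {0, 2}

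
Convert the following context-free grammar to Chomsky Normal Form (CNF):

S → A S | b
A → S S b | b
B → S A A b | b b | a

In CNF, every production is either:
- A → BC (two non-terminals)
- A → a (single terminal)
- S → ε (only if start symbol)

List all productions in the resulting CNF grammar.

S → b; TB → b; A → b; B → a; S → A S; A → S X0; X0 → S TB; B → S X1; X1 → A X2; X2 → A TB; B → TB TB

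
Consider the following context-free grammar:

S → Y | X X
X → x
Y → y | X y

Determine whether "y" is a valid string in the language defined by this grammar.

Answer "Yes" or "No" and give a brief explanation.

Yes - a valid derivation exists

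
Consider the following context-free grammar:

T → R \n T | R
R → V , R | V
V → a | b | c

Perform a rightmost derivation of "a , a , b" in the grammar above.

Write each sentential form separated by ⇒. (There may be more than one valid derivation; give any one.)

T ⇒ R ⇒ V , R ⇒ V , V , R ⇒ V , V , V ⇒ V , V , b ⇒ V , a , b ⇒ a , a , b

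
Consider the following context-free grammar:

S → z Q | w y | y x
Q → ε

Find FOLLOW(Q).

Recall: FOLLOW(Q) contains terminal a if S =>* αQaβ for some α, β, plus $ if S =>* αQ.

We compute FOLLOW(Q) using the standard algorithm.
FOLLOW(S) starts with {$}.
FIRST(Q) = {ε}
FIRST(S) = {w, y, z}
FOLLOW(Q) = {$}
FOLLOW(S) = {$}
Therefore, FOLLOW(Q) = {$}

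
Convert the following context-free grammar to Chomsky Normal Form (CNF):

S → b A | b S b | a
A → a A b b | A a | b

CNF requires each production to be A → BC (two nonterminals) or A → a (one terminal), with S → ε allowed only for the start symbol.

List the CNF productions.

TB → b; S → a; TA → a; A → b; S → TB A; S → TB X0; X0 → S TB; A → TA X1; X1 → A X2; X2 → TB TB; A → A TA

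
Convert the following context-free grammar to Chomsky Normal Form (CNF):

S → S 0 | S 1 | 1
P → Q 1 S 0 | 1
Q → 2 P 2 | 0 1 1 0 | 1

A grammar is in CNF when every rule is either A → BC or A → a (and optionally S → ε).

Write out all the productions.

T0 → 0; T1 → 1; S → 1; P → 1; T2 → 2; Q → 1; S → S T0; S → S T1; P → Q X0; X0 → T1 X1; X1 → S T0; Q → T2 X2; X2 → P T2; Q → T0 X3; X3 → T1 X4; X4 → T1 T0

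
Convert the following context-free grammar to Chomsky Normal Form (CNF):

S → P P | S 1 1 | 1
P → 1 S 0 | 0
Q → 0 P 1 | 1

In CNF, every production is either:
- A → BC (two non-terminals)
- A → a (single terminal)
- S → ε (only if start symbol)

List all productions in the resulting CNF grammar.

T1 → 1; S → 1; T0 → 0; P → 0; Q → 1; S → P P; S → S X0; X0 → T1 T1; P → T1 X1; X1 → S T0; Q → T0 X2; X2 → P T1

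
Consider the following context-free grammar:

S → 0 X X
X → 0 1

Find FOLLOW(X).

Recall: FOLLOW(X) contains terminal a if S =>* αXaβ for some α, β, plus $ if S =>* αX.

We compute FOLLOW(X) using the standard algorithm.
FOLLOW(S) starts with {$}.
FIRST(S) = {0}
FIRST(X) = {0}
FOLLOW(S) = {$}
FOLLOW(X) = {$, 0}
Therefore, FOLLOW(X) = {$, 0}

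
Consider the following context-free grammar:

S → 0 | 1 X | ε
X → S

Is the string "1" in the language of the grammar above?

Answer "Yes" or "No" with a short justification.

Yes - a valid derivation exists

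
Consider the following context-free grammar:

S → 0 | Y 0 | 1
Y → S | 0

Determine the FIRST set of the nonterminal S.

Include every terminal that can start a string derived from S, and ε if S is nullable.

We compute FIRST(S) using the standard algorithm.
FIRST(S) = {0, 1}
FIRST(Y) = {0, 1}
Therefore, FIRST(S) = {0, 1}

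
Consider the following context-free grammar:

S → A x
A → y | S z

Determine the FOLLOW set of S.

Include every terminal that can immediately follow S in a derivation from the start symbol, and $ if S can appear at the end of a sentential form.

We compute FOLLOW(S) using the standard algorithm.
FOLLOW(S) starts with {$}.
FIRST(A) = {y}
FIRST(S) = {y}
FOLLOW(A) = {x}
FOLLOW(S) = {$, z}
Therefore, FOLLOW(S) = {$, z}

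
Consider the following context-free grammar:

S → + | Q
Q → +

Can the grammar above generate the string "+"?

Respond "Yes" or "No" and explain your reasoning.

Yes - a valid derivation exists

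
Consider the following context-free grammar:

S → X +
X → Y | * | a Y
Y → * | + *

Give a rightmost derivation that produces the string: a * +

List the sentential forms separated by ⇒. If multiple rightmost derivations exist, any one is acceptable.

S ⇒ X + ⇒ a Y + ⇒ a * +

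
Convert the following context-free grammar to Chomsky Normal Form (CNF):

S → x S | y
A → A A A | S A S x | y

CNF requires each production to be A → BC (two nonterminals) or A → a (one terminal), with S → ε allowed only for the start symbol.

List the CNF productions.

TX → x; S → y; A → y; S → TX S; A → A X0; X0 → A A; A → S X1; X1 → A X2; X2 → S TX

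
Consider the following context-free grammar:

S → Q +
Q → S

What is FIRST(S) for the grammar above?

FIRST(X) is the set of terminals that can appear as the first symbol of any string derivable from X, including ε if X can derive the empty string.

We compute FIRST(S) using the standard algorithm.
FIRST(Q) = {}
FIRST(S) = {}
Therefore, FIRST(S) = {}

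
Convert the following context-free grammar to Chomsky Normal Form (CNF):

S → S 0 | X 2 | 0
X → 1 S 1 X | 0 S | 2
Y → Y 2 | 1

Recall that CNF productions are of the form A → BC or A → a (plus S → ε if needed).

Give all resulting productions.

T0 → 0; T2 → 2; S → 0; T1 → 1; X → 2; Y → 1; S → S T0; S → X T2; X → T1 X0; X0 → S X1; X1 → T1 X; X → T0 S; Y → Y T2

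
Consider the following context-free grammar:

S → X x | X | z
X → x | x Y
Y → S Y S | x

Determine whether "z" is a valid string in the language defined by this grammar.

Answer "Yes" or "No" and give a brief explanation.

Yes - a valid derivation exists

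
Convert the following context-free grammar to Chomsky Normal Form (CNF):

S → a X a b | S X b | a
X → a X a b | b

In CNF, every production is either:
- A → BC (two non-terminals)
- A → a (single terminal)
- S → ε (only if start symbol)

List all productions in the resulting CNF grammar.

TA → a; TB → b; S → a; X → b; S → TA X0; X0 → X X1; X1 → TA TB; S → S X2; X2 → X TB; X → TA X3; X3 → X X4; X4 → TA TB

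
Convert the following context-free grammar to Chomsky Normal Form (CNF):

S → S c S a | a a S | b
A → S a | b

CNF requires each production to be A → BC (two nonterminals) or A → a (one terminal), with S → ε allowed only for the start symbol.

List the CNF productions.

TC → c; TA → a; S → b; A → b; S → S X0; X0 → TC X1; X1 → S TA; S → TA X2; X2 → TA S; A → S TA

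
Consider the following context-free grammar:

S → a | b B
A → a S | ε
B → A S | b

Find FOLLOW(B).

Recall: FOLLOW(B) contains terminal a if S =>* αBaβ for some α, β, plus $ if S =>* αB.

We compute FOLLOW(B) using the standard algorithm.
FOLLOW(S) starts with {$}.
FIRST(A) = {a, ε}
FIRST(B) = {a, b}
FIRST(S) = {a, b}
FOLLOW(A) = {a, b}
FOLLOW(B) = {$, a, b}
FOLLOW(S) = {$, a, b}
Therefore, FOLLOW(B) = {$, a, b}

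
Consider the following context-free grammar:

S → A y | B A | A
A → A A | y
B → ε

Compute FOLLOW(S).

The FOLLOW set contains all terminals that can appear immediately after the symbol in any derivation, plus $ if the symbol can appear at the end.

We compute FOLLOW(S) using the standard algorithm.
FOLLOW(S) starts with {$}.
FIRST(A) = {y}
FIRST(B) = {ε}
FIRST(S) = {y}
FOLLOW(A) = {$, y}
FOLLOW(B) = {y}
FOLLOW(S) = {$}
Therefore, FOLLOW(S) = {$}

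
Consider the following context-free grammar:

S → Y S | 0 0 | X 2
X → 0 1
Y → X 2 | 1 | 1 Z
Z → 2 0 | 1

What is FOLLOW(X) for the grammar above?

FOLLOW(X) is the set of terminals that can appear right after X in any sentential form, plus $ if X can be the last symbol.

We compute FOLLOW(X) using the standard algorithm.
FOLLOW(S) starts with {$}.
FIRST(S) = {0, 1}
FIRST(X) = {0}
FIRST(Y) = {0, 1}
FIRST(Z) = {1, 2}
FOLLOW(S) = {$}
FOLLOW(X) = {2}
FOLLOW(Y) = {0, 1}
FOLLOW(Z) = {0, 1}
Therefore, FOLLOW(X) = {2}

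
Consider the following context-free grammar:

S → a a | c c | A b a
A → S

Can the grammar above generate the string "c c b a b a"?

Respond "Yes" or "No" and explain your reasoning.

Yes - a valid derivation exists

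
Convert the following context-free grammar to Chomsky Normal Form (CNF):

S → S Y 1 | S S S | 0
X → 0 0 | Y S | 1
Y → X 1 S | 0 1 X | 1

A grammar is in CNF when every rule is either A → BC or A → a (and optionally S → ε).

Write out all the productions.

T1 → 1; S → 0; T0 → 0; X → 1; Y → 1; S → S X0; X0 → Y T1; S → S X1; X1 → S S; X → T0 T0; X → Y S; Y → X X2; X2 → T1 S; Y → T0 X3; X3 → T1 X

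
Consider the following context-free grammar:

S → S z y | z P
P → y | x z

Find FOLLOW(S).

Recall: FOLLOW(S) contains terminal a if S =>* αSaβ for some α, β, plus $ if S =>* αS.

We compute FOLLOW(S) using the standard algorithm.
FOLLOW(S) starts with {$}.
FIRST(P) = {x, y}
FIRST(S) = {z}
FOLLOW(P) = {$, z}
FOLLOW(S) = {$, z}
Therefore, FOLLOW(S) = {$, z}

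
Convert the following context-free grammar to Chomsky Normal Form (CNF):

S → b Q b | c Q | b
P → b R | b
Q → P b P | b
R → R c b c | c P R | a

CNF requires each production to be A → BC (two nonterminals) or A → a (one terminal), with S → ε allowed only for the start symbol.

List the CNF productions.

TB → b; TC → c; S → b; P → b; Q → b; R → a; S → TB X0; X0 → Q TB; S → TC Q; P → TB R; Q → P X1; X1 → TB P; R → R X2; X2 → TC X3; X3 → TB TC; R → TC X4; X4 → P R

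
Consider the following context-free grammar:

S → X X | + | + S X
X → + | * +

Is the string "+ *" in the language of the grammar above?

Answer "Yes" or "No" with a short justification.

No - no valid derivation exists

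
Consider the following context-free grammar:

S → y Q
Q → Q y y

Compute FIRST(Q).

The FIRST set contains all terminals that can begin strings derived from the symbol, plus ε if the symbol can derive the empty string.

We compute FIRST(Q) using the standard algorithm.
FIRST(Q) = {}
FIRST(S) = {y}
Therefore, FIRST(Q) = {}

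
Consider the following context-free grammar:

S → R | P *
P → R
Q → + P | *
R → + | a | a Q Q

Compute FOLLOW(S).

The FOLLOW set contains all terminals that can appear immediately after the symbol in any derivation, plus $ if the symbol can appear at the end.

We compute FOLLOW(S) using the standard algorithm.
FOLLOW(S) starts with {$}.
FIRST(P) = {+, a}
FIRST(Q) = {*, +}
FIRST(R) = {+, a}
FIRST(S) = {+, a}
FOLLOW(P) = {$, *, +}
FOLLOW(Q) = {$, *, +}
FOLLOW(R) = {$, *, +}
FOLLOW(S) = {$}
Therefore, FOLLOW(S) = {$}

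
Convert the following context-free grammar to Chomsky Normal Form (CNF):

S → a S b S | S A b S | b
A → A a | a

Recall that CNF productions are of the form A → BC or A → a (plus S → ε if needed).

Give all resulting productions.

TA → a; TB → b; S → b; A → a; S → TA X0; X0 → S X1; X1 → TB S; S → S X2; X2 → A X3; X3 → TB S; A → A TA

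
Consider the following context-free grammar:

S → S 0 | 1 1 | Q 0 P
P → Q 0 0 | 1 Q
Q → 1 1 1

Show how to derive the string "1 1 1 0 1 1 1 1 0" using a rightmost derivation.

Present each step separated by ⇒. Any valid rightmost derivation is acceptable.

S ⇒ S 0 ⇒ Q 0 P 0 ⇒ Q 0 1 Q 0 ⇒ Q 0 1 1 1 1 0 ⇒ 1 1 1 0 1 1 1 1 0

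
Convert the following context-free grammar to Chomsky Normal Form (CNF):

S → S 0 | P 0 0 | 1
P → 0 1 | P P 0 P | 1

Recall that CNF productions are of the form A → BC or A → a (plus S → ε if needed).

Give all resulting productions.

T0 → 0; S → 1; T1 → 1; P → 1; S → S T0; S → P X0; X0 → T0 T0; P → T0 T1; P → P X1; X1 → P X2; X2 → T0 P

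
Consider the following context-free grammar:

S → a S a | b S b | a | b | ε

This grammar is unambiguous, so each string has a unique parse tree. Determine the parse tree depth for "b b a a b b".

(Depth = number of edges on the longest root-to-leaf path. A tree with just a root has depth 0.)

4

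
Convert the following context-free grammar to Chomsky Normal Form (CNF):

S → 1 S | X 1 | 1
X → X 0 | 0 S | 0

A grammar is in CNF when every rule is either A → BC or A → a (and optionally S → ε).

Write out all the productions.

T1 → 1; S → 1; T0 → 0; X → 0; S → T1 S; S → X T1; X → X T0; X → T0 S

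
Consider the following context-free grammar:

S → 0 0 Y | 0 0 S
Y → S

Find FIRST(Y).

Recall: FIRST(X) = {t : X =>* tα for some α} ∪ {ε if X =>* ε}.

We compute FIRST(Y) using the standard algorithm.
FIRST(S) = {0}
FIRST(Y) = {0}
Therefore, FIRST(Y) = {0}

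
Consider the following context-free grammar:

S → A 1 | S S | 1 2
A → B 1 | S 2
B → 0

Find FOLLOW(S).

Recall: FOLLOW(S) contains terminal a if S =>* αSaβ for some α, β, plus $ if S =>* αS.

We compute FOLLOW(S) using the standard algorithm.
FOLLOW(S) starts with {$}.
FIRST(A) = {0, 1}
FIRST(B) = {0}
FIRST(S) = {0, 1}
FOLLOW(A) = {1}
FOLLOW(B) = {1}
FOLLOW(S) = {$, 0, 1, 2}
Therefore, FOLLOW(S) = {$, 0, 1, 2}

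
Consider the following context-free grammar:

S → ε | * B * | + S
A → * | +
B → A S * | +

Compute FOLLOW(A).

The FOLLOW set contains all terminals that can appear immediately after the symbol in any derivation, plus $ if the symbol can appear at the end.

We compute FOLLOW(A) using the standard algorithm.
FOLLOW(S) starts with {$}.
FIRST(A) = {*, +}
FIRST(B) = {*, +}
FIRST(S) = {*, +, ε}
FOLLOW(A) = {*, +}
FOLLOW(B) = {*}
FOLLOW(S) = {$, *}
Therefore, FOLLOW(A) = {*, +}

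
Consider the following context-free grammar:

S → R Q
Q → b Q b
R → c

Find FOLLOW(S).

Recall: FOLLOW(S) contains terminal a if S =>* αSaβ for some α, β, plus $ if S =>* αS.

We compute FOLLOW(S) using the standard algorithm.
FOLLOW(S) starts with {$}.
FIRST(Q) = {b}
FIRST(R) = {c}
FIRST(S) = {c}
FOLLOW(Q) = {$, b}
FOLLOW(R) = {b}
FOLLOW(S) = {$}
Therefore, FOLLOW(S) = {$}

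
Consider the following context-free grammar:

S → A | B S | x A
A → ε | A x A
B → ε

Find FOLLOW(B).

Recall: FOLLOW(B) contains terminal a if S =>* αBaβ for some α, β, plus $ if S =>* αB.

We compute FOLLOW(B) using the standard algorithm.
FOLLOW(S) starts with {$}.
FIRST(A) = {x, ε}
FIRST(B) = {ε}
FIRST(S) = {x, ε}
FOLLOW(A) = {$, x}
FOLLOW(B) = {$, x}
FOLLOW(S) = {$}
Therefore, FOLLOW(B) = {$, x}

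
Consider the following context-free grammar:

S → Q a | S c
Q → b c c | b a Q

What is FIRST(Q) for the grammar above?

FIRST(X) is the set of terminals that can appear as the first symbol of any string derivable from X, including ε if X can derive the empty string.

We compute FIRST(Q) using the standard algorithm.
FIRST(Q) = {b}
FIRST(S) = {b}
Therefore, FIRST(Q) = {b}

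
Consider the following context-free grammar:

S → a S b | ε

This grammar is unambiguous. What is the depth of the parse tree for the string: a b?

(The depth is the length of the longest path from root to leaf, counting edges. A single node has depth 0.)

2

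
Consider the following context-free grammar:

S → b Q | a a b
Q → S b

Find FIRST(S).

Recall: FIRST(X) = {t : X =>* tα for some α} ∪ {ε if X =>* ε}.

We compute FIRST(S) using the standard algorithm.
FIRST(Q) = {a, b}
FIRST(S) = {a, b}
Therefore, FIRST(S) = {a, b}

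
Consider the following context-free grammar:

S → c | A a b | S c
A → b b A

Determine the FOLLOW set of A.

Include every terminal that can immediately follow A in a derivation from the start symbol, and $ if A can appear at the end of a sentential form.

We compute FOLLOW(A) using the standard algorithm.
FOLLOW(S) starts with {$}.
FIRST(A) = {b}
FIRST(S) = {b, c}
FOLLOW(A) = {a}
FOLLOW(S) = {$, c}
Therefore, FOLLOW(A) = {a}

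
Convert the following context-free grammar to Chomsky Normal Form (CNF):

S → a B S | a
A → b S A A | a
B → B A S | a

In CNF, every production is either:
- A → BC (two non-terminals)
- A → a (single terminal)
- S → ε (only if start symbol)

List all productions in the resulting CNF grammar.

TA → a; S → a; TB → b; A → a; B → a; S → TA X0; X0 → B S; A → TB X1; X1 → S X2; X2 → A A; B → B X3; X3 → A S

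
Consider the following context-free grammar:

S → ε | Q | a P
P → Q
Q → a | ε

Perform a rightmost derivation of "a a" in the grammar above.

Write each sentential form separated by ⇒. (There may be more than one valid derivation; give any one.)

S ⇒ a P ⇒ a Q ⇒ a a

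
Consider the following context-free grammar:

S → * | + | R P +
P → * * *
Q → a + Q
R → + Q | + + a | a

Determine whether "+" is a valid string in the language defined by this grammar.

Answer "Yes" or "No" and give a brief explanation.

Yes - a valid derivation exists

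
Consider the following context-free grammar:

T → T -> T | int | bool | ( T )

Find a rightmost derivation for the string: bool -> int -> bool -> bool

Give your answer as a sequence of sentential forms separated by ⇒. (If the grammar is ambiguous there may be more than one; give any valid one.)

T ⇒ T -> T ⇒ T -> T -> T ⇒ T -> T -> T -> T ⇒ T -> T -> T -> bool ⇒ T -> T -> bool -> bool ⇒ T -> int -> bool -> bool ⇒ bool -> int -> bool -> bool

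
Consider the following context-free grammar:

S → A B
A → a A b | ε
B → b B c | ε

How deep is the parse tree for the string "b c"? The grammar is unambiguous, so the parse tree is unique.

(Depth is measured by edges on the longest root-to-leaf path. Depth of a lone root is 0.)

3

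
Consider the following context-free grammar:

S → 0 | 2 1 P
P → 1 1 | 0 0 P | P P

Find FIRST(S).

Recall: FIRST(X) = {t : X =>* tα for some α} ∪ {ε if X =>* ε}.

We compute FIRST(S) using the standard algorithm.
FIRST(P) = {0, 1}
FIRST(S) = {0, 2}
Therefore, FIRST(S) = {0, 2}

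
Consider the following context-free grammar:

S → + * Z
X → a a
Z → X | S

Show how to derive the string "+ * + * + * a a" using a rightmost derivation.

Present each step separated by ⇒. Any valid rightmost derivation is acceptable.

S ⇒ + * Z ⇒ + * S ⇒ + * + * Z ⇒ + * + * S ⇒ + * + * + * Z ⇒ + * + * + * X ⇒ + * + * + * a a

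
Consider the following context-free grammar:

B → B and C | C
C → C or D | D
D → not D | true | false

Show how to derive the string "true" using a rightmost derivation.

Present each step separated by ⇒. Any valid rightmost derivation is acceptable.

B ⇒ C ⇒ D ⇒ true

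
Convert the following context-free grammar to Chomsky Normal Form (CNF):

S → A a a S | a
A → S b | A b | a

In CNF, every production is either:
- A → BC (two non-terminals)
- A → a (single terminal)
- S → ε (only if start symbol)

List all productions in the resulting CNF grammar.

TA → a; S → a; TB → b; A → a; S → A X0; X0 → TA X1; X1 → TA S; A → S TB; A → A TB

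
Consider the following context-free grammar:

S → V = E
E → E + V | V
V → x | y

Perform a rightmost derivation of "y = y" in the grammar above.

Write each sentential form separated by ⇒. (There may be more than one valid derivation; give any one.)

S ⇒ V = E ⇒ V = V ⇒ V = y ⇒ y = y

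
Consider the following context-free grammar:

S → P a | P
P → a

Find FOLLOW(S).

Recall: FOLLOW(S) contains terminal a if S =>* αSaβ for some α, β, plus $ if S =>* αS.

We compute FOLLOW(S) using the standard algorithm.
FOLLOW(S) starts with {$}.
FIRST(P) = {a}
FIRST(S) = {a}
FOLLOW(P) = {$, a}
FOLLOW(S) = {$}
Therefore, FOLLOW(S) = {$}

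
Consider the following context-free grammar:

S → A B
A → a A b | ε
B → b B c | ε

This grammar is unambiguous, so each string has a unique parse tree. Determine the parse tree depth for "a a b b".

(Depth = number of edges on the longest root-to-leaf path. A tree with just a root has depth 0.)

4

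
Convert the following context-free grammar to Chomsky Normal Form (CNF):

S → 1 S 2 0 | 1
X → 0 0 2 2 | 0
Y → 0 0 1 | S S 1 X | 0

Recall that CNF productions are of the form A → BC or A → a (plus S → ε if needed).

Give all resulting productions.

T1 → 1; T2 → 2; T0 → 0; S → 1; X → 0; Y → 0; S → T1 X0; X0 → S X1; X1 → T2 T0; X → T0 X2; X2 → T0 X3; X3 → T2 T2; Y → T0 X4; X4 → T0 T1; Y → S X5; X5 → S X6; X6 → T1 X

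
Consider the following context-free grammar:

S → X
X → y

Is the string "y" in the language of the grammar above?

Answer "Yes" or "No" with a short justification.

Yes - a valid derivation exists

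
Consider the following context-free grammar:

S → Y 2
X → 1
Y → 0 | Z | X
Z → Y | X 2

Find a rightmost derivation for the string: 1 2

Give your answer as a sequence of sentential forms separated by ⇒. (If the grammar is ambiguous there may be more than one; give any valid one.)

S ⇒ Y 2 ⇒ X 2 ⇒ 1 2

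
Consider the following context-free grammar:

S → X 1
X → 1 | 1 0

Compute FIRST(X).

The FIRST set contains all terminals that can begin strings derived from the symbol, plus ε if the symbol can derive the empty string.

We compute FIRST(X) using the standard algorithm.
FIRST(S) = {1}
FIRST(X) = {1}
Therefore, FIRST(X) = {1}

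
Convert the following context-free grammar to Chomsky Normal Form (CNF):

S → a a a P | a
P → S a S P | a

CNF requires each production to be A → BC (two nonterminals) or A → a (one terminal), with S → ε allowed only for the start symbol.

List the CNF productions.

TA → a; S → a; P → a; S → TA X0; X0 → TA X1; X1 → TA P; P → S X2; X2 → TA X3; X3 → S P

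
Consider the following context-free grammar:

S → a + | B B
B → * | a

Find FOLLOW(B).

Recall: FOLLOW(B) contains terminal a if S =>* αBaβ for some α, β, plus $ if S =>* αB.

We compute FOLLOW(B) using the standard algorithm.
FOLLOW(S) starts with {$}.
FIRST(B) = {*, a}
FIRST(S) = {*, a}
FOLLOW(B) = {$, *, a}
FOLLOW(S) = {$}
Therefore, FOLLOW(B) = {$, *, a}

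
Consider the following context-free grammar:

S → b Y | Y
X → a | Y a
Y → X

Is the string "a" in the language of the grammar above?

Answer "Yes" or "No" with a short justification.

Yes - a valid derivation exists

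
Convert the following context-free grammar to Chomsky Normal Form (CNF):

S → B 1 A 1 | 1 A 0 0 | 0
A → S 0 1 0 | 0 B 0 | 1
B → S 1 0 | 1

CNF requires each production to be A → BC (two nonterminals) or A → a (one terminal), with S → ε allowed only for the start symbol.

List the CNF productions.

T1 → 1; T0 → 0; S → 0; A → 1; B → 1; S → B X0; X0 → T1 X1; X1 → A T1; S → T1 X2; X2 → A X3; X3 → T0 T0; A → S X4; X4 → T0 X5; X5 → T1 T0; A → T0 X6; X6 → B T0; B → S X7; X7 → T1 T0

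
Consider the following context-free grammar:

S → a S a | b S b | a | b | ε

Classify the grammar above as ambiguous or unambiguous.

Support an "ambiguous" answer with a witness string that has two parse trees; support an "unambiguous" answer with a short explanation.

Unambiguous - every string in the language has a unique parse tree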